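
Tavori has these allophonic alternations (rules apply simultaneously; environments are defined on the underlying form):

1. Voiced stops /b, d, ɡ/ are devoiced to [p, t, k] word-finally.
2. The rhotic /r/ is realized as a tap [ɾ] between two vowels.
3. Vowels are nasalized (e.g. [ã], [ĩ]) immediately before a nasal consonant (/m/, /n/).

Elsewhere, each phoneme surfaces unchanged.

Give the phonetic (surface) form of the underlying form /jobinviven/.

[jobĩnvivẽn]

/j/ (word-initial): no rule targets it → [j].
/o/ — between /j/ and /b/; rule 3 does not apply here → [o].
/b/ (between /o/ and /i/) fails the environment for rule 1, so it stays [b].
/i/ — between /b/ and /n/, before a nasal consonant — surfaces as [ĩ] (rule 3).
/n/ — not in any rule's target class → [n].
/v/ (between /n/ and /i/) is unaffected → [v].
/i/ (between /v/ and /v/) is in the target of rule 3 but the environment (before a nasal consonant) is not met → [i].
/v/ stays [v].
Rule 3 applies to /e/ (between /v/ and /n/: before a nasal consonant) → [ẽ].
/n/ (word-final): no rule targets it → [n].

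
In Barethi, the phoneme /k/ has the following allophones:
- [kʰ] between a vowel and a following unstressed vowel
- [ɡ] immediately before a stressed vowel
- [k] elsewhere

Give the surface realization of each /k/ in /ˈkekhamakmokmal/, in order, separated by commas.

Occurrence 1 (position 1): immediately before a stressed vowel → [ɡ].
Occurrence 2 (position 3): no conditioning environment matches → elsewhere allophone [k].
Occurrence 3 (position 8): no conditioning environment matches → elsewhere allophone [k].
Occurrence 4 (position 11): no conditioning environment matches → elsewhere allophone [k].

[ɡ], [k], [k], [k]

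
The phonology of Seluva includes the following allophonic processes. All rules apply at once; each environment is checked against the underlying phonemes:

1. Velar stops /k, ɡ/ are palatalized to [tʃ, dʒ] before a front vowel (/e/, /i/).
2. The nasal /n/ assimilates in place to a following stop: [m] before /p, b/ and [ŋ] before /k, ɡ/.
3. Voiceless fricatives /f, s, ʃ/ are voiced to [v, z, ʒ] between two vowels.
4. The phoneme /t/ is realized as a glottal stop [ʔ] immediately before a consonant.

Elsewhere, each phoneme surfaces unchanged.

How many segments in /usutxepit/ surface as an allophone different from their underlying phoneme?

2

Segments that undergo a rule: /s/ → [z] (rule 3); /t/ → [ʔ] (rule 4).
All other segments surface unchanged.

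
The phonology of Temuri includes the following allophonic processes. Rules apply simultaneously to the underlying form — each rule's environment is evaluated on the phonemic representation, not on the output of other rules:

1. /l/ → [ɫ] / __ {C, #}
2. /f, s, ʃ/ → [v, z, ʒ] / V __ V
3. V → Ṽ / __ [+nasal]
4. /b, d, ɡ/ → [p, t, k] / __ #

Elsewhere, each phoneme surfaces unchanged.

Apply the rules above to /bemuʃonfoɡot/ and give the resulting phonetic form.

[bẽmuʒõnfoɡot]

/b/ — word-initial; rule 4 does not apply here → [b].
/e/ (between /b/ and /m/) occurs before a nasal consonant → [ẽ] by rule 3.
/m/ stays [m].
/u/ (between /m/ and /ʃ/) fails the environment for rule 3, so it stays [u].
/ʃ/ meets the environment for rule 2 (between two vowels) → [ʒ].
/o/ meets the environment for rule 3 (before a nasal consonant) → [õ].
/n/ (between /o/ and /f/): no rule targets it → [n].
/f/ — between /n/ and /o/; rule 2 does not apply here → [f].
/o/ (between /f/ and /ɡ/): rule 3 targets it, but not before a nasal consonant → unchanged [o].
/ɡ/ (between /o/ and /o/) is in the target of rule 4 but the environment (word-finally) is not met → [ɡ].
/o/ (between /ɡ/ and /t/) is in the target of rule 3 but the environment (before a nasal consonant) is not met → [o].
/t/ (word-final): no rule targets it → [t].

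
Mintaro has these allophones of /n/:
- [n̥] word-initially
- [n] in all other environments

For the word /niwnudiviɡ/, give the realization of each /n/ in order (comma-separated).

[n̥], [n]

Occurrence 1 (position 1): word-initially → [n̥].
Occurrence 2 (position 4): no conditioning environment matches → elsewhere allophone [n].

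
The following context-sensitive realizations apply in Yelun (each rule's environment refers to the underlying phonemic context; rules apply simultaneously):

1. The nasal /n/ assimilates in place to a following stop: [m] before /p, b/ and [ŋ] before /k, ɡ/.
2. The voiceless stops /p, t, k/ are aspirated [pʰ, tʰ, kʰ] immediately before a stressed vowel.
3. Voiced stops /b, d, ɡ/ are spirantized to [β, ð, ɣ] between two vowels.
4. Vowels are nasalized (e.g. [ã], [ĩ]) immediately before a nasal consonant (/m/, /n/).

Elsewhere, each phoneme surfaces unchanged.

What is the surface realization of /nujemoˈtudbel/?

/n/ (word-initial): rule 1 targets it, but not before a labial or velar stop → unchanged [n].
/u/ (between /n/ and /j/): rule 4 targets it, but not before a nasal consonant → unchanged [u].
/e/ (between /j/ and /m/) occurs before a nasal consonant → [ẽ] by rule 4.
/o/ (between /m/ and /t/) fails the environment for rule 4, so it stays [o].
Rule 2 applies to /t/ (between /o/ and /u/: immediately before a stressed vowel) → [tʰ].
/u/ (between /t/ and /d/): rule 4 targets it, but not before a nasal consonant → unchanged [u].
/d/ (between /u/ and /b/) fails the environment for rule 3, so it stays [d].
/b/ — between /d/ and /e/; rule 3 does not apply here → [b].
/e/ (between /b/ and /l/): rule 4 targets it, but not before a nasal consonant → unchanged [e].

[nujẽmoˈtʰudbel]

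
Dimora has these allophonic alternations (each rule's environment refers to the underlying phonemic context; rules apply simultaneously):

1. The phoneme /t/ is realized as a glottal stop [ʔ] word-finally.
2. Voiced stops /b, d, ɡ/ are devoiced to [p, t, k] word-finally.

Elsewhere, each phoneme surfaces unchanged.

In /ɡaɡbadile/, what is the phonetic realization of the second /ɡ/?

[ɡ]

/ɡ/ — between /a/ and /b/; rule 2 does not apply here → [ɡ].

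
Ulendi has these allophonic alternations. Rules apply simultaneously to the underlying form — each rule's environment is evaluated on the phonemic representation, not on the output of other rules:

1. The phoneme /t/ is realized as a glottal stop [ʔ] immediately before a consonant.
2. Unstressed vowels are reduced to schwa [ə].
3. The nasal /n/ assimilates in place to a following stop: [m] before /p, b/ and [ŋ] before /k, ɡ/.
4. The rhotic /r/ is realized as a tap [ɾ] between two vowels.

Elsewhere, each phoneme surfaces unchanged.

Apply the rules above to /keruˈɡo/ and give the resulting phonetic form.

[kəɾəˈɡo]

/e/ — between /k/ and /r/, in an unstressed syllable — surfaces as [ə] (rule 2).
/r/ (between /e/ and /u/): between two vowels, so rule 4 applies → [ɾ].
/u/ meets the environment for rule 2 (in an unstressed syllable) → [ə].
/o/ (word-final) is in the target of rule 2 but the environment (in an unstressed syllable) is not met → [o].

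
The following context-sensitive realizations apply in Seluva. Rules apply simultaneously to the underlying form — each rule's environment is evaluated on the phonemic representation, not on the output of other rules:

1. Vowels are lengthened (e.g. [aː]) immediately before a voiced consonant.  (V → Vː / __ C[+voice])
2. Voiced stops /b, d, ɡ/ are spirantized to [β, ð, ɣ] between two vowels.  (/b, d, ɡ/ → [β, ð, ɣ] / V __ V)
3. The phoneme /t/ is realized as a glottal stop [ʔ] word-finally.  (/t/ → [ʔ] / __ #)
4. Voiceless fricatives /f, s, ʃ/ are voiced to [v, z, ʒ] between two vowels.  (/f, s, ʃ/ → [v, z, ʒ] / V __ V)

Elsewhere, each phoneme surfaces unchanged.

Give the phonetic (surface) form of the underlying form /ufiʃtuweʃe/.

[uviʃtuːweʒe]

/u/ (word-initial) is in the target of rule 1 but the environment (before a voiced consonant) is not met → [u].
/f/ meets the environment for rule 4 (between two vowels) → [v].
/i/ (between /f/ and /ʃ/) fails the environment for rule 1, so it stays [i].
/ʃ/ — between /i/ and /t/; rule 4 does not apply here → [ʃ].
/t/ — between /ʃ/ and /u/; rule 3 does not apply here → [t].
/u/ meets the environment for rule 1 (before a voiced consonant) → [uː].
/w/ stays [w].
/e/ — between /w/ and /ʃ/; rule 1 does not apply here → [e].
Rule 4 applies to /ʃ/ (between /e/ and /e/: between two vowels) → [ʒ].
/e/ (word-final) is in the target of rule 1 but the environment (before a voiced consonant) is not met → [e].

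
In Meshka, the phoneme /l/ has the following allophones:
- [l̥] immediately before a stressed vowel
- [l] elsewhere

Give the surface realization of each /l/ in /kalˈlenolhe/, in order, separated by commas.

[l], [l̥], [l]

Occurrence 1 (position 3): no conditioning environment matches → elsewhere allophone [l].
Occurrence 2 (position 4): immediately before a stressed vowel → [l̥].
Occurrence 3 (position 8): no conditioning environment matches → elsewhere allophone [l].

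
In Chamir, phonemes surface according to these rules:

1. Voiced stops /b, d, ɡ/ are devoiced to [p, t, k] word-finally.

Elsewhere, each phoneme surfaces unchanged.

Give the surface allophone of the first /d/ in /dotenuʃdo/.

[d]

/d/ (word-initial) fails the environment for rule 1, so it stays [d].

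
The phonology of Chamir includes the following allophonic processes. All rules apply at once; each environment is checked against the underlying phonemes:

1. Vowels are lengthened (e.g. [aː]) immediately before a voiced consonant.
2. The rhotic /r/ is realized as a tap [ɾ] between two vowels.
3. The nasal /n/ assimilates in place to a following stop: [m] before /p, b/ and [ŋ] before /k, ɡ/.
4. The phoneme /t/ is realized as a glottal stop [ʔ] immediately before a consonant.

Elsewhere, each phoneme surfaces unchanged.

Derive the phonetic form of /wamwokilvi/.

[waːmwokiːlvi]

/w/ — not in any rule's target class → [w].
/a/ (between /w/ and /m/) occurs before a voiced consonant → [aː] by rule 1.
/m/ — not in any rule's target class → [m].
/w/ (between /m/ and /o/): no rule targets it → [w].
/o/ (between /w/ and /k/) is in the target of rule 1 but the environment (before a voiced consonant) is not met → [o].
/k/ stays [k].
/i/ — between /k/ and /l/, before a voiced consonant — surfaces as [iː] (rule 1).
/l/ (between /i/ and /v/): no rule targets it → [l].
/v/ — not in any rule's target class → [v].
/i/ — word-final; rule 1 does not apply here → [i].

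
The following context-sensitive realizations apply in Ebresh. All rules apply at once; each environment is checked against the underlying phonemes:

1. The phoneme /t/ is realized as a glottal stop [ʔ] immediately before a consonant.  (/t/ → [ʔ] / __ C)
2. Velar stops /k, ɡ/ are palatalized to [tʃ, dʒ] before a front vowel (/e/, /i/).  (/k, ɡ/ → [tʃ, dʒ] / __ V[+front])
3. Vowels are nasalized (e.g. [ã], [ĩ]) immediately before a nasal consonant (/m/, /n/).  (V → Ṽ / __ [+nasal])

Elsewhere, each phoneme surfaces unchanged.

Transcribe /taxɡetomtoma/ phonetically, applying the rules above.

[taxdʒetõmtõma]

/t/ (word-initial) fails the environment for rule 1, so it stays [t].
/a/ — between /t/ and /x/; rule 3 does not apply here → [a].
/x/ stays [x].
Rule 2 applies to /ɡ/ (between /x/ and /e/: before a front vowel) → [dʒ].
/e/ — between /ɡ/ and /t/; rule 3 does not apply here → [e].
/t/ (between /e/ and /o/) fails the environment for rule 1, so it stays [t].
/o/ (between /t/ and /m/): before a nasal consonant, so rule 3 applies → [õ].
/m/ stays [m].
/t/ — between /m/ and /o/; rule 1 does not apply here → [t].
/o/ — between /t/ and /m/, before a nasal consonant — surfaces as [õ] (rule 3).
/m/ — not in any rule's target class → [m].
/a/ (word-final): rule 3 targets it, but not before a nasal consonant → unchanged [a].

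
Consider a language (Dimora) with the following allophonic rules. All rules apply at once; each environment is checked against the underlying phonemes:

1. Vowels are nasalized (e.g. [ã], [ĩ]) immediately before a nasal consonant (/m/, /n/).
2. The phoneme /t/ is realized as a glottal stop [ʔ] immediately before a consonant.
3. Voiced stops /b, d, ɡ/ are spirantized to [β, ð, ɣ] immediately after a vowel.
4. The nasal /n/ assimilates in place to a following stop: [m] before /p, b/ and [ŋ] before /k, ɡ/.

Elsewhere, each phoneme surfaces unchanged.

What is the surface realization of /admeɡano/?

[aðmeɣãno]

/a/ (word-initial) fails the environment for rule 1, so it stays [a].
Rule 3 applies to /d/ (between /a/ and /m/: immediately after a vowel) → [ð].
/e/ (between /m/ and /ɡ/): rule 1 targets it, but not before a nasal consonant → unchanged [e].
Rule 3 applies to /ɡ/ (between /e/ and /a/: immediately after a vowel) → [ɣ].
/a/ meets the environment for rule 1 (before a nasal consonant) → [ã].
/n/ — between /a/ and /o/; rule 4 does not apply here → [n].
/o/ (word-final) fails the environment for rule 1, so it stays [o].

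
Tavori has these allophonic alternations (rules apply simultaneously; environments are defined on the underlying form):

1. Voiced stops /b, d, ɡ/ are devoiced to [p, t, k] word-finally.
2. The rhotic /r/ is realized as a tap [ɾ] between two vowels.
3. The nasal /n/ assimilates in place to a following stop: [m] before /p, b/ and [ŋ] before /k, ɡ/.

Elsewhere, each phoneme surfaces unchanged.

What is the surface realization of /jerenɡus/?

/j/ (word-initial) is unaffected → [j].
/e/ stays [e].
/r/ (between /e/ and /e/) occurs between two vowels → [ɾ] by rule 2.
/e/ (between /r/ and /n/): no rule targets it → [e].
/n/ (between /e/ and /ɡ/) occurs before a labial or velar stop → [ŋ] by rule 3.
/ɡ/ (between /n/ and /u/) fails the environment for rule 1, so it stays [ɡ].
/u/ (between /ɡ/ and /s/) is unaffected → [u].
/s/ — not in any rule's target class → [s].

[jeɾeŋɡus]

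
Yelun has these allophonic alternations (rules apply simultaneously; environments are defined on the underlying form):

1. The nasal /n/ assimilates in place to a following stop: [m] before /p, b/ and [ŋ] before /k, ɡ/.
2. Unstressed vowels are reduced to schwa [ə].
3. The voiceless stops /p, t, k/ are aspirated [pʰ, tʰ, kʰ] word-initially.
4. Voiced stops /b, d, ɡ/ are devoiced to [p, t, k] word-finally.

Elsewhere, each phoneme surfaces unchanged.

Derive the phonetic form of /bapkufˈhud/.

[bəpkəfˈhut]

/b/ (word-initial): rule 4 targets it, but not word-finally → unchanged [b].
/a/ meets the environment for rule 2 (in an unstressed syllable) → [ə].
/p/ (between /a/ and /k/) is in the target of rule 3 but the environment (word-initially) is not met → [p].
/k/ — between /p/ and /u/; rule 3 does not apply here → [k].
/u/ (between /k/ and /f/): in an unstressed syllable, so rule 2 applies → [ə].
/f/ — not in any rule's target class → [f].
/h/ (between /f/ and /u/): no rule targets it → [h].
/u/ (between /h/ and /d/) is in the target of rule 2 but the environment (in an unstressed syllable) is not met → [u].
/d/ meets the environment for rule 4 (word-finally) → [t].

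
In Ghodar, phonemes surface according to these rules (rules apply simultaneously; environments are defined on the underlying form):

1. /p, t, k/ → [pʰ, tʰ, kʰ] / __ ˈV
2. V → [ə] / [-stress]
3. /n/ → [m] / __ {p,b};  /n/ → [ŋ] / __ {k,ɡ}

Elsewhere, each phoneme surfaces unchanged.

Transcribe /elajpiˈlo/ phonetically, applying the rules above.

/e/ (word-initial) occurs in an unstressed syllable → [ə] by rule 2.
/l/ stays [l].
/a/ (between /l/ and /j/) occurs in an unstressed syllable → [ə] by rule 2.
/j/ — not in any rule's target class → [j].
/p/ (between /j/ and /i/): rule 1 targets it, but not immediately before a stressed vowel → unchanged [p].
/i/ — between /p/ and /l/, in an unstressed syllable — surfaces as [ə] (rule 2).
/l/ (between /i/ and /o/) is unaffected → [l].
/o/ (word-final) fails the environment for rule 2, so it stays [o].

[ələjpəˈlo]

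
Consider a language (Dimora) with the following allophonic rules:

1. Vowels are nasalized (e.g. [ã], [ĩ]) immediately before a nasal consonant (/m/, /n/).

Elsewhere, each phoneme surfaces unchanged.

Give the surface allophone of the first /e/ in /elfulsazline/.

/e/ (word-initial): rule 1 targets it, but not before a nasal consonant → unchanged [e].

[e]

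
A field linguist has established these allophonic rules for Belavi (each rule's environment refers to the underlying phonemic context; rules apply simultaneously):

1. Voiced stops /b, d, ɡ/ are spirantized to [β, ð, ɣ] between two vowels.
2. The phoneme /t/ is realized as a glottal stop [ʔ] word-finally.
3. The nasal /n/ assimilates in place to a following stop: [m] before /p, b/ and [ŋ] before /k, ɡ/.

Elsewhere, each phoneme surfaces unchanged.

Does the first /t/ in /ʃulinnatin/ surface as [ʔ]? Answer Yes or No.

No

/t/ (between /a/ and /i/) fails the environment for rule 2, so it stays [t].
The actual realization is [t], not [ʔ].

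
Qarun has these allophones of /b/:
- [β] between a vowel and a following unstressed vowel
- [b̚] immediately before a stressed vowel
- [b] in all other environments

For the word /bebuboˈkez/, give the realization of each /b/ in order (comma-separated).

[b], [β], [β]

Occurrence 1 (position 1): no conditioning environment matches → elsewhere allophone [b].
Occurrence 2 (position 3): between a vowel and a following unstressed vowel → [β].
Occurrence 3 (position 5): between a vowel and a following unstressed vowel → [β].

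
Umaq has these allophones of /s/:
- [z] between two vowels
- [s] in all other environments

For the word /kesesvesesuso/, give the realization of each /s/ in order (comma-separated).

[z], [s], [z], [z], [z]

Occurrence 1 (position 3): between two vowels → [z].
Occurrence 2 (position 5): no conditioning environment matches → elsewhere allophone [s].
Occurrence 3 (position 8): between two vowels → [z].
Occurrence 4 (position 10): between two vowels → [z].
Occurrence 5 (position 12): between two vowels → [z].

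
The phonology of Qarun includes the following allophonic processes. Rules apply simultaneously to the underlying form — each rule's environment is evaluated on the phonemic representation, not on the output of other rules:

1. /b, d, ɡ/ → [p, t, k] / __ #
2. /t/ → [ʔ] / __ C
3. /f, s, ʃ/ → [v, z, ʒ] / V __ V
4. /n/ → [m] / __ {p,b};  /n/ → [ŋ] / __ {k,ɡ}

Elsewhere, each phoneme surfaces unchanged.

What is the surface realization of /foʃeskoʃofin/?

/f/ (word-initial): rule 3 targets it, but not between two vowels → unchanged [f].
/ʃ/ (between /o/ and /e/): between two vowels, so rule 3 applies → [ʒ].
/s/ (between /e/ and /k/) is in the target of rule 3 but the environment (between two vowels) is not met → [s].
/ʃ/ meets the environment for rule 3 (between two vowels) → [ʒ].
/f/ meets the environment for rule 3 (between two vowels) → [v].
/n/ (word-final): rule 4 targets it, but not before a labial or velar stop → unchanged [n].

[foʒeskoʒovin]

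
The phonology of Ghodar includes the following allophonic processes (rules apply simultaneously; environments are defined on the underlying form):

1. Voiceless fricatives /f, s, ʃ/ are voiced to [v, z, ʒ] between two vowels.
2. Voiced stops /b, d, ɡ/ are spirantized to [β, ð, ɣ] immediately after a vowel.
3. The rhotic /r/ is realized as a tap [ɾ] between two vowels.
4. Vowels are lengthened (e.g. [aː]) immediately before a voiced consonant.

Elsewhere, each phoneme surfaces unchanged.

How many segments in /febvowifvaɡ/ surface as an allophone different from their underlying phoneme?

Segments that undergo a rule: /e/ → [eː] (rule 4); /b/ → [β] (rule 2); /o/ → [oː] (rule 4); /a/ → [aː] (rule 4); /ɡ/ → [ɣ] (rule 2).
All other segments surface unchanged.

5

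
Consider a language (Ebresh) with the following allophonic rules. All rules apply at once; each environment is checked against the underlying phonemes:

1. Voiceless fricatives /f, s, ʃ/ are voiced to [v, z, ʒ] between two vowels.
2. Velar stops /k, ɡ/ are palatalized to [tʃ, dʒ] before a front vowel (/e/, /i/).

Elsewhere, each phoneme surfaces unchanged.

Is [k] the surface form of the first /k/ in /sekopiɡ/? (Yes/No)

/k/ (between /e/ and /o/) fails the environment for rule 2, so it stays [k].
The actual realization is [k], which matches [k].

Yes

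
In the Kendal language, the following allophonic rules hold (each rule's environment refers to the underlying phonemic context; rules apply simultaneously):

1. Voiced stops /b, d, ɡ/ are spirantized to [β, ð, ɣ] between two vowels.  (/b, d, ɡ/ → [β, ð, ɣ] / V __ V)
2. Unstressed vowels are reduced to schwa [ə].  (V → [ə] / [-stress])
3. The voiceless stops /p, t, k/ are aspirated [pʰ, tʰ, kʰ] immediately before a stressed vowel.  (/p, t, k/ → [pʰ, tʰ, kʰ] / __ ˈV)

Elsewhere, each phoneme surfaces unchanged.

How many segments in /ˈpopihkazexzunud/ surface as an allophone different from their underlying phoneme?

Segments that undergo a rule: /p/ → [pʰ] (rule 3); /i/ → [ə] (rule 2); /a/ → [ə] (rule 2); /e/ → [ə] (rule 2); /u/ → [ə] (rule 2); /u/ → [ə] (rule 2).
All other segments surface unchanged.

6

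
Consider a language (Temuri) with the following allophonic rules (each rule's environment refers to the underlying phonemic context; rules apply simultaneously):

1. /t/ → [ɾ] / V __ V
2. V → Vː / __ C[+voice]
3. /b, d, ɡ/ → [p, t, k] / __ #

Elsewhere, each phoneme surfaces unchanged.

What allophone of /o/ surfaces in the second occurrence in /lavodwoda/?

/o/ meets the environment for rule 2 (before a voiced consonant) → [oː].

[oː]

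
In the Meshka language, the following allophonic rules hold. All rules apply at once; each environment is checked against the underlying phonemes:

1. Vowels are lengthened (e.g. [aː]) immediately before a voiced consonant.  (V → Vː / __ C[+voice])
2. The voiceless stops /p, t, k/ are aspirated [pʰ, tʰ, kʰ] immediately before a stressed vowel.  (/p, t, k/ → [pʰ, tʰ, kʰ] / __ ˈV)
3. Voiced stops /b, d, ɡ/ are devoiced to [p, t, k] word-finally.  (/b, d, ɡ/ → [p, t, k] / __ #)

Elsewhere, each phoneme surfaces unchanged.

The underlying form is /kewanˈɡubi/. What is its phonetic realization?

[keːwaːnˈɡuːbi]

/k/ (word-initial): rule 2 targets it, but not immediately before a stressed vowel → unchanged [k].
/e/ — between /k/ and /w/, before a voiced consonant — surfaces as [eː] (rule 1).
/w/ (between /e/ and /a/): no rule targets it → [w].
/a/ — between /w/ and /n/, before a voiced consonant — surfaces as [aː] (rule 1).
/n/ (between /a/ and /ɡ/): no rule targets it → [n].
/ɡ/ (between /n/ and /u/) is in the target of rule 3 but the environment (word-finally) is not met → [ɡ].
/u/ (between /ɡ/ and /b/) occurs before a voiced consonant → [uː] by rule 1.
/b/ — between /u/ and /i/; rule 3 does not apply here → [b].
/i/ (word-final) is in the target of rule 1 but the environment (before a voiced consonant) is not met → [i].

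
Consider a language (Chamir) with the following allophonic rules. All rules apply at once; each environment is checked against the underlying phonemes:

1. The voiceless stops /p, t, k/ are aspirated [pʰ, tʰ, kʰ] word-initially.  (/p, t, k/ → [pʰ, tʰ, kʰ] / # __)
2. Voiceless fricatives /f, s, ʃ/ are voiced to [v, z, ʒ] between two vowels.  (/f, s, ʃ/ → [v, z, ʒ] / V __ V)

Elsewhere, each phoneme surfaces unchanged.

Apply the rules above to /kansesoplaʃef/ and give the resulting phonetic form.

[kʰansezoplaʒef]

/k/ — word-initial, word-initially — surfaces as [kʰ] (rule 1).
/a/ — not in any rule's target class → [a].
/n/ (between /a/ and /s/): no rule targets it → [n].
/s/ — between /n/ and /e/; rule 2 does not apply here → [s].
/e/ (between /s/ and /s/): no rule targets it → [e].
/s/ (between /e/ and /o/): between two vowels, so rule 2 applies → [z].
/o/ stays [o].
/p/ — between /o/ and /l/; rule 1 does not apply here → [p].
/l/ (between /p/ and /a/): no rule targets it → [l].
/a/ (between /l/ and /ʃ/): no rule targets it → [a].
/ʃ/ (between /a/ and /e/) occurs between two vowels → [ʒ] by rule 2.
/e/ stays [e].
/f/ (word-final) is in the target of rule 2 but the environment (between two vowels) is not met → [f].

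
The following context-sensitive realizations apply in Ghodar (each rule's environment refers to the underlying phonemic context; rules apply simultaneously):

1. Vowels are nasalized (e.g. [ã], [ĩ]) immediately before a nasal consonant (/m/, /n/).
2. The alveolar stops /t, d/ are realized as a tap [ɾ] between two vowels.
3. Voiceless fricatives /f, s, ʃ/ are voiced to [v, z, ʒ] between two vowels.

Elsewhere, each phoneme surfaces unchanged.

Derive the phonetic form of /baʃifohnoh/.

[baʒivohnoh]

/b/ stays [b].
/a/ (between /b/ and /ʃ/) is in the target of rule 1 but the environment (before a nasal consonant) is not met → [a].
/ʃ/ (between /a/ and /i/) occurs between two vowels → [ʒ] by rule 3.
/i/ (between /ʃ/ and /f/) fails the environment for rule 1, so it stays [i].
/f/ (between /i/ and /o/): between two vowels, so rule 3 applies → [v].
/o/ — between /f/ and /h/; rule 1 does not apply here → [o].
/h/ (between /o/ and /n/): no rule targets it → [h].
/n/ (between /h/ and /o/): no rule targets it → [n].
/o/ (between /n/ and /h/) fails the environment for rule 1, so it stays [o].
/h/ — not in any rule's target class → [h].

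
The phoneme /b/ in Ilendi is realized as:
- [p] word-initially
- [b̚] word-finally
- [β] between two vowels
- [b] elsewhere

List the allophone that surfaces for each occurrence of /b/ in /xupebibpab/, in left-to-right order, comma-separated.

[β], [b], [b̚]

Occurrence 1 (position 5): between two vowels → [β].
Occurrence 2 (position 7): no conditioning environment matches → elsewhere allophone [b].
Occurrence 3 (position 10): word-finally → [b̚].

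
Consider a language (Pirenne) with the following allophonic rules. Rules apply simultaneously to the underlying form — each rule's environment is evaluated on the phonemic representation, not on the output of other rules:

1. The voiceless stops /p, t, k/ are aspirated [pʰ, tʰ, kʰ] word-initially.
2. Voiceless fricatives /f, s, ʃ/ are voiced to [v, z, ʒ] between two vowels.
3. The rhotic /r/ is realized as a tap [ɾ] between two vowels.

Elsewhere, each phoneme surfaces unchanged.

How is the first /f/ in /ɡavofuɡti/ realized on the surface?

[v]

/f/ meets the environment for rule 2 (between two vowels) → [v].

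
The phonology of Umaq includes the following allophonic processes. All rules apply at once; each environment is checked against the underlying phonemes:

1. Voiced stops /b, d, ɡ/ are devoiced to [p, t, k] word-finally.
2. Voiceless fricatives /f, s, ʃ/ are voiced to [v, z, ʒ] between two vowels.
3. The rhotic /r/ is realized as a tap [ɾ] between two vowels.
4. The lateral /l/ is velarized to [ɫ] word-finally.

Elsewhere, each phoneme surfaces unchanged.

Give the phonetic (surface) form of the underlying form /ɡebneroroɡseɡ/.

[ɡebneɾoɾoɡsek]

/ɡ/ (word-initial): rule 1 targets it, but not word-finally → unchanged [ɡ].
/b/ (between /e/ and /n/) is in the target of rule 1 but the environment (word-finally) is not met → [b].
/r/ meets the environment for rule 3 (between two vowels) → [ɾ].
/r/ (between /o/ and /o/): between two vowels, so rule 3 applies → [ɾ].
/ɡ/ (between /o/ and /s/) fails the environment for rule 1, so it stays [ɡ].
/s/ — between /ɡ/ and /e/; rule 2 does not apply here → [s].
Rule 1 applies to /ɡ/ (word-final: word-finally) → [k].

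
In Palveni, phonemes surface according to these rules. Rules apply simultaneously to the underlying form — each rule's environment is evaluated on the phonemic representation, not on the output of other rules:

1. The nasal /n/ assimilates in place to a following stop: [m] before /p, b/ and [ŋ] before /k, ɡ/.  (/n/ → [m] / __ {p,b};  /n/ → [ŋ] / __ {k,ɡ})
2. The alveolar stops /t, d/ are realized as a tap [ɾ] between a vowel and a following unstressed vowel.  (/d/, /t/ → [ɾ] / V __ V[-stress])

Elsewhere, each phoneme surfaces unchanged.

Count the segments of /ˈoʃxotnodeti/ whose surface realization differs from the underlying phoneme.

2

Segments that undergo a rule: /d/ → [ɾ] (rule 2); /t/ → [ɾ] (rule 2).
All other segments surface unchanged.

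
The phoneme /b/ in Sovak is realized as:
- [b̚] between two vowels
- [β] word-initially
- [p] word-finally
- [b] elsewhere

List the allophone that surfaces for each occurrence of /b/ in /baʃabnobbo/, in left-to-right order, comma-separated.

[β], [b], [b], [b]

Occurrence 1 (position 1): word-initially → [β].
Occurrence 2 (position 5): no conditioning environment matches → elsewhere allophone [b].
Occurrence 3 (position 8): no conditioning environment matches → elsewhere allophone [b].
Occurrence 4 (position 9): no conditioning environment matches → elsewhere allophone [b].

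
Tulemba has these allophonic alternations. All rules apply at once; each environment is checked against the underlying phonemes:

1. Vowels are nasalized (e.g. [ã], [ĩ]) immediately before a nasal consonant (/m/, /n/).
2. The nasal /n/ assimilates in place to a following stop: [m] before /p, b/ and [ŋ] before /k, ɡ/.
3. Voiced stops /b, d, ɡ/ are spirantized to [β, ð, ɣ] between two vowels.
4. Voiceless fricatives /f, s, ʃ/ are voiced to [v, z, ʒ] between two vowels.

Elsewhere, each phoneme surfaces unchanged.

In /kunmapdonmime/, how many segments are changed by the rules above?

Segments that undergo a rule: /u/ → [ũ] (rule 1); /o/ → [õ] (rule 1); /i/ → [ĩ] (rule 1).
All other segments surface unchanged.

3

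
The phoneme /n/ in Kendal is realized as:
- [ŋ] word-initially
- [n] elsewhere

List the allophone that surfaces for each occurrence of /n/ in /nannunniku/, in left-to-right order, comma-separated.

[ŋ], [n], [n], [n], [n]

Occurrence 1 (position 1): word-initially → [ŋ].
Occurrence 2 (position 3): no conditioning environment matches → elsewhere allophone [n].
Occurrence 3 (position 4): no conditioning environment matches → elsewhere allophone [n].
Occurrence 4 (position 6): no conditioning environment matches → elsewhere allophone [n].
Occurrence 5 (position 7): no conditioning environment matches → elsewhere allophone [n].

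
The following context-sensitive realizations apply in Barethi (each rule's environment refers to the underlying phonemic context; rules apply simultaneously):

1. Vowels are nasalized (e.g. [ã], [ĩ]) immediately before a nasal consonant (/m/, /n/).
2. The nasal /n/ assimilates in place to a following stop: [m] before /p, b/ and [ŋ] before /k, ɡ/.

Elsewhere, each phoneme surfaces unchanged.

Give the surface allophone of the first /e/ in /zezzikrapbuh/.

/e/ — between /z/ and /z/; rule 1 does not apply here → [e].

[e]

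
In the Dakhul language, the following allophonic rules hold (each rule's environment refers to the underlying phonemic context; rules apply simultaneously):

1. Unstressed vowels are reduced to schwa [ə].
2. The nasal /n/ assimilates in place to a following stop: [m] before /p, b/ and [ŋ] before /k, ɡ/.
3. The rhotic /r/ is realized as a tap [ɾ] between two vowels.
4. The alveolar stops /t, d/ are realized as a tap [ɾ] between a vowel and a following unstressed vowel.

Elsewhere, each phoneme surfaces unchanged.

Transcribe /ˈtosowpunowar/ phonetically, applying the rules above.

/t/ — word-initial; rule 4 does not apply here → [t].
/o/ — between /t/ and /s/; rule 1 does not apply here → [o].
/s/ (between /o/ and /o/) is unaffected → [s].
/o/ — between /s/ and /w/, in an unstressed syllable — surfaces as [ə] (rule 1).
/w/ (between /o/ and /p/) is unaffected → [w].
/p/ — not in any rule's target class → [p].
/u/ (between /p/ and /n/): in an unstressed syllable, so rule 1 applies → [ə].
/n/ (between /u/ and /o/) is in the target of rule 2 but the environment (before a labial or velar stop) is not met → [n].
/o/ meets the environment for rule 1 (in an unstressed syllable) → [ə].
/w/ (between /o/ and /a/): no rule targets it → [w].
/a/ meets the environment for rule 1 (in an unstressed syllable) → [ə].
/r/ (word-final): rule 3 targets it, but not between two vowels → unchanged [r].

[ˈtosəwpənəwər]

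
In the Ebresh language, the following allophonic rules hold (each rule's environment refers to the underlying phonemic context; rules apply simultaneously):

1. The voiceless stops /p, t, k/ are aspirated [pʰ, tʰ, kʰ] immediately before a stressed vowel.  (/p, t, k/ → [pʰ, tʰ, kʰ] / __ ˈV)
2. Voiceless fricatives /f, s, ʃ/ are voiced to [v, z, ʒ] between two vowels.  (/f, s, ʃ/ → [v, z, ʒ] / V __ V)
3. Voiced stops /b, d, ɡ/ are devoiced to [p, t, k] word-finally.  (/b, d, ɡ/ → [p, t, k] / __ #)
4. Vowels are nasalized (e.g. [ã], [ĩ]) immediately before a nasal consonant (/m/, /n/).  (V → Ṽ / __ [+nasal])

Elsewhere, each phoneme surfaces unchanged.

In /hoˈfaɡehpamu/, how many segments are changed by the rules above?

2

Segments that undergo a rule: /f/ → [v] (rule 2); /a/ → [ã] (rule 4).
All other segments surface unchanged.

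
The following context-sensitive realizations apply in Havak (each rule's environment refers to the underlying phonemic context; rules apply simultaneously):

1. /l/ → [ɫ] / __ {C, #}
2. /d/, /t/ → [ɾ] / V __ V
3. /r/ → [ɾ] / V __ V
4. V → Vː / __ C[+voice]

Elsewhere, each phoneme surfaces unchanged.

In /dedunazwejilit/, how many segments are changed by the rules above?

Segments that undergo a rule: /e/ → [eː] (rule 4); /d/ → [ɾ] (rule 2); /u/ → [uː] (rule 4); /a/ → [aː] (rule 4); /e/ → [eː] (rule 4); /i/ → [iː] (rule 4).
All other segments surface unchanged.

6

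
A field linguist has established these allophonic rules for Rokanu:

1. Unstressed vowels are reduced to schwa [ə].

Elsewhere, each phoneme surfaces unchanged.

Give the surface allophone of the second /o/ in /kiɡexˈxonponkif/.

/o/ (between /p/ and /n/) occurs in an unstressed syllable → [ə] by rule 1.

[ə]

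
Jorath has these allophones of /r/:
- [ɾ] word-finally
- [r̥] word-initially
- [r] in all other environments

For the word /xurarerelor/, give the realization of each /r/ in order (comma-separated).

[r], [r], [r], [ɾ]

Occurrence 1 (position 3): no conditioning environment matches → elsewhere allophone [r].
Occurrence 2 (position 5): no conditioning environment matches → elsewhere allophone [r].
Occurrence 3 (position 7): no conditioning environment matches → elsewhere allophone [r].
Occurrence 4 (position 11): word-finally → [ɾ].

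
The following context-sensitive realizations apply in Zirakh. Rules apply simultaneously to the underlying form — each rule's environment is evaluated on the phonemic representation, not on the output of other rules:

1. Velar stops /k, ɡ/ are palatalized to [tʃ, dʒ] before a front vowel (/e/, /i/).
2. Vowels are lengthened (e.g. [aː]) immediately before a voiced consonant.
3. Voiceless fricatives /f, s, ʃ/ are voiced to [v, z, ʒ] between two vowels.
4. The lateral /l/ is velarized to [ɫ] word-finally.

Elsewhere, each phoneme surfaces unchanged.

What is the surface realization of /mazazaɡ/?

/m/ (word-initial) is unaffected → [m].
/a/ (between /m/ and /z/): before a voiced consonant, so rule 2 applies → [aː].
/z/ — not in any rule's target class → [z].
/a/ (between /z/ and /z/): before a voiced consonant, so rule 2 applies → [aː].
/z/ (between /a/ and /a/) is unaffected → [z].
Rule 2 applies to /a/ (between /z/ and /ɡ/: before a voiced consonant) → [aː].
/ɡ/ (word-final): rule 1 targets it, but not before a front vowel → unchanged [ɡ].

[maːzaːzaːɡ]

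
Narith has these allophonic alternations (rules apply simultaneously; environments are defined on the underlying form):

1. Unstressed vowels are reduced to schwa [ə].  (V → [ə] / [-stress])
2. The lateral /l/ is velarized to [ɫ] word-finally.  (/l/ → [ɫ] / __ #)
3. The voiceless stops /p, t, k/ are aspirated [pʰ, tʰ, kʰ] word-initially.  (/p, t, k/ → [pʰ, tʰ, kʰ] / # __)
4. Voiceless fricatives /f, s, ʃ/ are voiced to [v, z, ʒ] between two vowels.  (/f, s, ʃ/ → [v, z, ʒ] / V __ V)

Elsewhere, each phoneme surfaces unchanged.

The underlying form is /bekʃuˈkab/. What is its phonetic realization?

/b/ (word-initial) is unaffected → [b].
Rule 1 applies to /e/ (between /b/ and /k/: in an unstressed syllable) → [ə].
/k/ (between /e/ and /ʃ/): rule 3 targets it, but not word-initially → unchanged [k].
/ʃ/ (between /k/ and /u/) is in the target of rule 4 but the environment (between two vowels) is not met → [ʃ].
Rule 1 applies to /u/ (between /ʃ/ and /k/: in an unstressed syllable) → [ə].
/k/ (between /u/ and /a/) fails the environment for rule 3, so it stays [k].
/a/ (between /k/ and /b/): rule 1 targets it, but not in an unstressed syllable → unchanged [a].
/b/ (word-final): no rule targets it → [b].

[bəkʃəˈkab]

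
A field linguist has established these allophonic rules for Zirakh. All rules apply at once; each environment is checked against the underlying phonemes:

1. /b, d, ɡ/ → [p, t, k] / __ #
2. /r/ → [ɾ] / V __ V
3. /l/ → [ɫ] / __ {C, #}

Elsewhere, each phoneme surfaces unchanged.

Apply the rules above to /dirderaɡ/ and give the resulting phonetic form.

/d/ (word-initial): rule 1 targets it, but not word-finally → unchanged [d].
/r/ (between /i/ and /d/): rule 2 targets it, but not between two vowels → unchanged [r].
/d/ (between /r/ and /e/) is in the target of rule 1 but the environment (word-finally) is not met → [d].
/r/ meets the environment for rule 2 (between two vowels) → [ɾ].
/ɡ/ (word-final): word-finally, so rule 1 applies → [k].

[dirdeɾak]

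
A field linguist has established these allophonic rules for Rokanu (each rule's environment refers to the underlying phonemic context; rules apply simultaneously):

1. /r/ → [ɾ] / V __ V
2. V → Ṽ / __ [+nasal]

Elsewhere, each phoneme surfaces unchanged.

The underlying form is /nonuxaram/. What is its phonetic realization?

/n/ (word-initial): no rule targets it → [n].
Rule 2 applies to /o/ (between /n/ and /n/: before a nasal consonant) → [õ].
/n/ (between /o/ and /u/) is unaffected → [n].
/u/ — between /n/ and /x/; rule 2 does not apply here → [u].
/x/ (between /u/ and /a/): no rule targets it → [x].
/a/ (between /x/ and /r/) fails the environment for rule 2, so it stays [a].
/r/ meets the environment for rule 1 (between two vowels) → [ɾ].
/a/ meets the environment for rule 2 (before a nasal consonant) → [ã].
/m/ (word-final) is unaffected → [m].

[nõnuxaɾãm]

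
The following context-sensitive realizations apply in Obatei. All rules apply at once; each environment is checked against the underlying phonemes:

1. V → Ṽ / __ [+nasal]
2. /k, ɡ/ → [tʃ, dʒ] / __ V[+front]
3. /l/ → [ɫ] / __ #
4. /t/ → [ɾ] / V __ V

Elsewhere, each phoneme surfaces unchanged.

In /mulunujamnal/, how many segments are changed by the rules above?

3

Segments that undergo a rule: /u/ → [ũ] (rule 1); /a/ → [ã] (rule 1); /l/ → [ɫ] (rule 3).
All other segments surface unchanged.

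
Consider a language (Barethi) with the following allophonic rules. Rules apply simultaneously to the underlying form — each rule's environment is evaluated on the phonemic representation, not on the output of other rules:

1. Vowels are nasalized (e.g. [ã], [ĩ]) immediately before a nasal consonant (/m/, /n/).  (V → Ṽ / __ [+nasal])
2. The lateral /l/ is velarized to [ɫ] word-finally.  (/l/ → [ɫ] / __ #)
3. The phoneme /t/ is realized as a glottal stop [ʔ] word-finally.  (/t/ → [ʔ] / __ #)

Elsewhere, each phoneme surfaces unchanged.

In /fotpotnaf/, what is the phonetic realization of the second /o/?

[o]

/o/ (between /p/ and /t/) is in the target of rule 1 but the environment (before a nasal consonant) is not met → [o].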